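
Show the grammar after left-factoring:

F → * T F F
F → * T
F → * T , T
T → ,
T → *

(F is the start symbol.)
Left-factoring transforms A → αβ₁ | αβ₂ into A → αA' and A' → β₁ | β₂
(α is the longest common prefix among the alternatives). Repeat until
no nonterminal has two alternatives with a common prefix.

Round 1: F has alternatives sharing prefix '* T'. Introduce F': F → * T F'
  Add: F' → F F
  Add: F' → ε
  Add: F' → , T

No remaining common prefixes — done.

Resulting grammar:
F → * T F'
F' → F F
F' → ε
F' → , T
T → ,
T → *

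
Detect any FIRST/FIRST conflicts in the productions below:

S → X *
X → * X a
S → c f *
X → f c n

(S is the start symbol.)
A FIRST/FIRST conflict occurs when two productions N → α and N → β for the same non-terminal have FIRST(α) ∩ FIRST(β) ≠ ∅ (with ε ∈ FIRST of a nullable right-hand side, so two nullable alternatives also conflict).

FIRST sets of the non-terminals at (or reachable through a nullable prefix from) the front of some alternative:
  FIRST(X) = { '*', 'f' }

Productions for S:
  S → X *: FIRST = { '*', 'f' }
  S → c f *: FIRST = { 'c' }
Productions for X:
  X → * X a: FIRST = { '*' }
  X → f c n: FIRST = { 'f' }

All alternatives of each non-terminal have pairwise disjoint FIRST sets.

Answer: No FIRST/FIRST conflicts.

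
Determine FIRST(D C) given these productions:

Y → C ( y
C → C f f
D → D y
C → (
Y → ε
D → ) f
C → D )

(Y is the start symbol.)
FIRST sets of the non-terminals involved (from the grammar, by fixed-point iteration):
  FIRST(D) = { ')' }

To compute FIRST(D C), process the symbols left to right:
Symbol D is a non-terminal. Add FIRST(D) \ {ε} = { ')' }
D is not nullable (ε ∉ FIRST(D)), so stop here.
FIRST(D C) = { ')' }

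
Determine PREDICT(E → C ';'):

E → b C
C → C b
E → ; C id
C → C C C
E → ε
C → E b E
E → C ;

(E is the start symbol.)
PREDICT(E → C ';') = (FIRST(RHS) \ {ε}) ∪ (FOLLOW(E) if ε ∈ FIRST(RHS), i.e. RHS ⇒* ε)
FIRST(C) = { ';', 'b' }
FIRST(C ';') = { ';', 'b' }
ε ∉ FIRST(C ';'), so FOLLOW(E) is not added.
PREDICT(E → C ';') = { ';', 'b' }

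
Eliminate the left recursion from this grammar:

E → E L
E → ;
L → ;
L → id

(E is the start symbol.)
E is directly left-recursive. The standard transformation for
  A → A α₁ | ... | A α_m | β₁ | ... | β_n
is
  A  → β₁ A' | ... | β_n A'
  A' → α₁ A' | ... | α_m A' | ε

E → ; becomes E → ; E'
E → E L becomes E' → L E'
Add E' → ε

Productions for other non-terminals are unchanged:
  L → ;
  L → id

Resulting grammar:
E → ; E'
E' → L E'
E' → ε
L → ;
L → id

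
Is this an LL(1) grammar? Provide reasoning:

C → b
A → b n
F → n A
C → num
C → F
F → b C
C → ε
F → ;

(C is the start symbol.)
No. Predict set conflict for C: { 'b' }

A grammar is LL(1) if for each non-terminal N with multiple productions, the predict sets of those productions are pairwise disjoint, where PREDICT(N → α) = (FIRST(α) \ {ε}) ∪ (FOLLOW(N) if α ⇒* ε).

Relevant sets:
  FIRST(F) = { ';', 'b', 'n' }
  FOLLOW(C) = { $ }

For C:
  PREDICT(C → b) = { 'b' }
  PREDICT(C → num) = { 'num' }
  PREDICT(C → F) = { ';', 'b', 'n' }
  PREDICT(C → ε) = { $ }
For F:
  PREDICT(F → n A) = { 'n' }
  PREDICT(F → b C) = { 'b' }
  PREDICT(F → ';') = { ';' }
A has a single production, so nothing to check there.

Conflict found: Predict set conflict for C: { 'b' }
The grammar is NOT LL(1).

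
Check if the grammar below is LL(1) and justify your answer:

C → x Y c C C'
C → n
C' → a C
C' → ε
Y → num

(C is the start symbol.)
No. Predict set conflict for C': { 'a' }

A grammar is LL(1) if for each non-terminal N with multiple productions, the predict sets of those productions are pairwise disjoint, where PREDICT(N → α) = (FIRST(α) \ {ε}) ∪ (FOLLOW(N) if α ⇒* ε).

Relevant sets:
  FOLLOW(C') = { $, 'a' }

For C:
  PREDICT(C → x Y c C C') = { 'x' }
  PREDICT(C → n) = { 'n' }
For C':
  PREDICT(C' → a C) = { 'a' }
  PREDICT(C' → ε) = { $, 'a' }
Y has a single production, so nothing to check there.

Conflict found: Predict set conflict for C': { 'a' }
The grammar is NOT LL(1).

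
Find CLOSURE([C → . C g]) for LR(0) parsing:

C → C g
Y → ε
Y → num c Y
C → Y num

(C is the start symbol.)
{ [C → . C g], [C → . Y num], [Y → . num c Y], [Y → .] }

To compute CLOSURE, for each item [A → α.Bβ] where B is a non-terminal, add [B → .γ] for all productions B → γ; repeat for the newly added items until nothing changes.

Start with: [C → . C g]
  [C → . C g] has the dot before C: add [C → . Y num]
  [C → . Y num] has the dot before Y: add [Y → .], [Y → . num c Y]
No further items can be added.

CLOSURE = { [C → . C g], [C → . Y num], [Y → . num c Y], [Y → .] }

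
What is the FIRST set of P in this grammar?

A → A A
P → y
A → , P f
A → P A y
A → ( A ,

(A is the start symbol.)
{ 'y' }

From P → y:
  - y is a terminal: add 'y' and stop

Collecting: FIRST(P) = { 'y' }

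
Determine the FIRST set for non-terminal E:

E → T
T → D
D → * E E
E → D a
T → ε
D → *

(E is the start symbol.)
To compute FIRST(E), examine every production with E on the left-hand side, reading each right-hand side left to right until a non-nullable symbol is reached.

FIRST sets of the other non-terminals involved (by the same procedure, iterated to a fixed point):
  FIRST(T) = { '*', ε }
  FIRST(D) = { '*' }

From E → T:
  - T is a non-terminal: add FIRST(T) \ {ε} = { '*' }
    T is nullable and nothing follows, so the whole right-hand side can vanish: ε ∈ FIRST(E)
From E → D a:
  - D is a non-terminal: add FIRST(D) \ {ε} = { '*' }
    D is not nullable, so stop

Collecting: FIRST(E) = { '*', ε }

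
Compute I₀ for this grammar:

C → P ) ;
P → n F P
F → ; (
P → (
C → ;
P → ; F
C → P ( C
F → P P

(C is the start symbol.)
{ [C → . ;], [C → . P ( C], [C → . P ) ;], [C' → . C], [P → . (], [P → . ; F], [P → . n F P] }

First, augment the grammar with C' → C
I₀ = CLOSURE({ [C' → . C] }):
  [C' → . C] has the dot before C: add [C → . P ) ;], [C → . ;], [C → . P ( C]
  [C → . P ) ;] has the dot before P: add [P → . n F P], [P → . (], [P → . ; F]
No further items can be added.

I₀ = { [C → . ;], [C → . P ( C], [C → . P ) ;], [C' → . C], [P → . (], [P → . ; F], [P → . n F P] }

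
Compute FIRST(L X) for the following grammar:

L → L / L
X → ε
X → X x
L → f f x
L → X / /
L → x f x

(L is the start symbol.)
FIRST sets of the non-terminals involved (from the grammar, by fixed-point iteration):
  FIRST(L) = { '/', 'f', 'x' }

To compute FIRST(L X), process the symbols left to right:
Symbol L is a non-terminal. Add FIRST(L) \ {ε} = { '/', 'f', 'x' }
L is not nullable (ε ∉ FIRST(L)), so stop here.
FIRST(L X) = { '/', 'f', 'x' }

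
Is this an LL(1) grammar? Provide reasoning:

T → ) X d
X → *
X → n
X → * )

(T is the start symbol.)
No. Predict set conflict for X: { '*' }

A grammar is LL(1) if for each non-terminal N with multiple productions, the predict sets of those productions are pairwise disjoint, where PREDICT(N → α) = (FIRST(α) \ {ε}) ∪ (FOLLOW(N) if α ⇒* ε).

For X:
  PREDICT(X → '*') = { '*' }
  PREDICT(X → n) = { 'n' }
  PREDICT(X → '*' ')') = { '*' }
T has a single production, so nothing to check there.

Conflict found: Predict set conflict for X: { '*' }
The grammar is NOT LL(1).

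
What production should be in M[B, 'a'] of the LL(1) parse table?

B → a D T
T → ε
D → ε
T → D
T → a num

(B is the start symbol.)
To find M[B, 'a'], we find productions for B where 'a' is in the predict set (PREDICT(N → α) = (FIRST(α) \ {ε}) ∪ (FOLLOW(N) if α ⇒* ε)).

B → a D T: PREDICT = { 'a' }
  'a' is in predict set, so this production goes in M[B, 'a']

M[B, 'a'] = B → a D T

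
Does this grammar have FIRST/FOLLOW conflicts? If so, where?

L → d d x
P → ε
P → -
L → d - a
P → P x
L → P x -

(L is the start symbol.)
Yes. P → P x with FOLLOW(P) on { 'x' }

A FIRST/FOLLOW conflict occurs when a non-terminal N has a nullable alternative N → β (β ⇒* ε) and another alternative N → α with FIRST(α) ∩ FOLLOW(N) ≠ ∅: on such a lookahead the parser cannot decide between expanding α and letting N vanish via β.

Nullable non-terminals: P.
FIRST sets used below: FIRST(P) = { '-', 'x', ε }

P: nullable alternative(s) P → ε; FOLLOW(P) = { 'x' }
  P → ε: FIRST \ {ε} = { } — this is the only nullable alternative, skip
  P → -: FIRST \ {ε} = { '-' } — disjoint from FOLLOW(P)
  P → P x: FIRST \ {ε} = { '-', 'x' } — overlaps FOLLOW(P) on { 'x' }: CONFLICT

L has no nullable alternative, so no FIRST/FOLLOW check is needed there.

So the grammar has 1 FIRST/FOLLOW conflict (marked CONFLICT above).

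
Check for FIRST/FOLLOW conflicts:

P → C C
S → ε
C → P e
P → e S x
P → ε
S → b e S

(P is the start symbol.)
A FIRST/FOLLOW conflict occurs when a non-terminal N has a nullable alternative N → β (β ⇒* ε) and another alternative N → α with FIRST(α) ∩ FOLLOW(N) ≠ ∅: on such a lookahead the parser cannot decide between expanding α and letting N vanish via β.

Nullable non-terminals: P, S.
FIRST sets used below: FIRST(C) = { 'e' }

P: nullable alternative(s) P → ε; FOLLOW(P) = { $, 'e' }
  P → C C: FIRST \ {ε} = { 'e' } — overlaps FOLLOW(P) on { 'e' }: CONFLICT
  P → e S x: FIRST \ {ε} = { 'e' } — overlaps FOLLOW(P) on { 'e' }: CONFLICT
  P → ε: FIRST \ {ε} = { } — this is the only nullable alternative, skip

S: nullable alternative(s) S → ε; FOLLOW(S) = { 'x' }
  S → ε: FIRST \ {ε} = { } — this is the only nullable alternative, skip
  S → b e S: FIRST \ {ε} = { 'b' } — disjoint from FOLLOW(S)

C has no nullable alternative, so no FIRST/FOLLOW check is needed there.

So the grammar has 2 FIRST/FOLLOW conflicts (marked CONFLICT above).

Answer: Yes. P → C C with FOLLOW(P) on { 'e' }; P → e S x with FOLLOW(P) on { 'e' }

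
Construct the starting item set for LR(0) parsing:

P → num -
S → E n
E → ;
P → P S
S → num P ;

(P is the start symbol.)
{ [P → . P S], [P → . num -], [P' → . P] }

First, augment the grammar with P' → P
I₀ = CLOSURE({ [P' → . P] }):
  [P' → . P] has the dot before P: add [P → . num -], [P → . P S]
No further items can be added.

I₀ = { [P → . P S], [P → . num -], [P' → . P] }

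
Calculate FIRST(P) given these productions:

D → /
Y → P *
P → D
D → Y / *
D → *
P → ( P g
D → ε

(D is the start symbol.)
{ '(', '*', '/', ε }

To compute FIRST(P), examine every production with P on the left-hand side, reading each right-hand side left to right until a non-nullable symbol is reached.

FIRST sets of the other non-terminals involved (by the same procedure, iterated to a fixed point):
  FIRST(D) = { '(', '*', '/', ε }

From P → D:
  - D is a non-terminal: add FIRST(D) \ {ε} = { '(', '*', '/' }
    D is nullable and nothing follows, so the whole right-hand side can vanish: ε ∈ FIRST(P)
From P → ( P g:
  - '(' is a terminal: add '(' and stop

Collecting: FIRST(P) = { '(', '*', '/', ε }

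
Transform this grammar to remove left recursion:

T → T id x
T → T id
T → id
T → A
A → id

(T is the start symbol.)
T is directly left-recursive. The standard transformation for
  A → A α₁ | ... | A α_m | β₁ | ... | β_n
is
  A  → β₁ A' | ... | β_n A'
  A' → α₁ A' | ... | α_m A' | ε

T → id becomes T → id T'
T → A becomes T → A T'
T → T id x becomes T' → id x T'
T → T id becomes T' → id T'
Add T' → ε

Productions for other non-terminals are unchanged:
  A → id

Resulting grammar:
T → id T'
T → A T'
T' → id x T'
T' → id T'
T' → ε
A → id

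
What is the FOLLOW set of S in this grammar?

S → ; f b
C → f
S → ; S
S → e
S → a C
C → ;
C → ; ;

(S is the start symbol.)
S is the start symbol, so $ ∈ FOLLOW(S).
In S → ; S: S is at the end; this adds FOLLOW(S) to itself — nothing new

Taking the union: FOLLOW(S) = { $ }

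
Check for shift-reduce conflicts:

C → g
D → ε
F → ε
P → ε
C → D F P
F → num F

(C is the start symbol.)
Augment with C' → C and build the canonical LR(0) collection (I0 = CLOSURE({[C' → . C]}), then GOTO on every symbol after a dot until no new states appear). It has 8 states:
  I0: { [C → . D F P], [C → . g], [C' → . C], [D → .] }  — shift, reduce
  I1: { [C' → C .] }  — accept
  I2: { [C → D . F P], [F → . num F], [F → .] }  — shift, reduce
  I3: { [C → g .] }  — reduce
  I4: { [C → D F . P], [P → .] }  — reduce
  I5: { [F → . num F], [F → .], [F → num . F] }  — shift, reduce
  I6: { [F → num F .] }  — reduce
  I7: { [C → D F P .] }  — reduce

I0 contains reduce item [D → .] and shift item [C → . g] — shift-reduce conflict.
I2 contains reduce item [F → .] and shift item [F → . num F] — shift-reduce conflict.
I5 contains reduce item [F → .] and shift item [F → . num F] — shift-reduce conflict.

Answer: Yes — I0: [D → .] vs [C → . g]; I2: [F → .] vs [F → . num F]; I5: [F → .] vs [F → . num F]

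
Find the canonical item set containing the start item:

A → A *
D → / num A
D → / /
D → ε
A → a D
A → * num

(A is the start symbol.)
First, augment the grammar with A' → A
I₀ = CLOSURE({ [A' → . A] }):
  [A' → . A] has the dot before A: add [A → . A *], [A → . a D], [A → . * num]
No further items can be added.

I₀ = { [A → . * num], [A → . A *], [A → . a D], [A' → . A] }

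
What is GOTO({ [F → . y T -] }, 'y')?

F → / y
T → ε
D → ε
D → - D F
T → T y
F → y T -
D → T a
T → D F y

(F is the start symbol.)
{ [D → . - D F], [D → . T a], [D → .], [F → y . T -], [T → . D F y], [T → . T y], [T → .] }

GOTO(I, 'y') = CLOSURE({ [A → αX.β] : [A → α.Xβ] ∈ I, X = 'y' })

Items with dot before 'y', with the dot advanced:
  [F → . y T -] → [F → y . T -]
Closure of the advanced items:
  [F → y . T -] has the dot before T: add [T → .], [T → . T y], [T → . D F y]
  [T → . D F y] has the dot before D: add [D → .], [D → . - D F], [D → . T a]

GOTO = { [D → . - D F], [D → . T a], [D → .], [F → y . T -], [T → . D F y], [T → . T y], [T → .] }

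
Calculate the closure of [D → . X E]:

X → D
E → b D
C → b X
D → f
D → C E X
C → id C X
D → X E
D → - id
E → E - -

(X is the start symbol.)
To compute CLOSURE, for each item [A → α.Bβ] where B is a non-terminal, add [B → .γ] for all productions B → γ; repeat for the newly added items until nothing changes.

Start with: [D → . X E]
  [D → . X E] has the dot before X: add [X → . D]
  [X → . D] has the dot before D: add [D → . f], [D → . C E X], [D → . - id]
  [D → . C E X] has the dot before C: add [C → . b X], [C → . id C X]
No further items can be added.

CLOSURE = { [C → . b X], [C → . id C X], [D → . - id], [D → . C E X], [D → . X E], [D → . f], [X → . D] }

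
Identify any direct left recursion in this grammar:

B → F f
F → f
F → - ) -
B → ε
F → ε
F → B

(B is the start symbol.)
No direct left recursion

B → F f: starts with F
F → f: starts with f
F → - ) -: starts with '-'
B → ε: starts with ε
F → ε: starts with ε
F → B: starts with B

No direct left recursion found.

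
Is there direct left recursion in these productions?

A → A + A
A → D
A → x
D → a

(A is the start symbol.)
Yes, A is left-recursive

A → A + A: LEFT RECURSIVE (starts with A)
A → D: starts with D
A → x: starts with x
D → a: starts with a

The grammar has direct left recursion on: A.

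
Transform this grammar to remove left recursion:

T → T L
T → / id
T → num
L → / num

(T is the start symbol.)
T → / id T'
T → num T'
T' → L T'
T' → ε
L → / num

T is directly left-recursive. The standard transformation for
  A → A α₁ | ... | A α_m | β₁ | ... | β_n
is
  A  → β₁ A' | ... | β_n A'
  A' → α₁ A' | ... | α_m A' | ε

T → / id becomes T → / id T'
T → num becomes T → num T'
T → T L becomes T' → L T'
Add T' → ε

Productions for other non-terminals are unchanged:
  L → / num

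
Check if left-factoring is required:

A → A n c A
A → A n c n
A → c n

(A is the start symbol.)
Left-factoring is needed when two productions for the same non-terminal
share a common prefix on the right-hand side.

Productions for A:
  A → A n c A
  A → A n c n
  A → c n

Found common prefix 'A n c' in productions for A

Answer: Yes, A has productions with common prefix 'A n c'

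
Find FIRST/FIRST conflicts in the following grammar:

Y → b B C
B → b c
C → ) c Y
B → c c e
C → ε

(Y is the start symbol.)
No FIRST/FIRST conflicts.

A FIRST/FIRST conflict occurs when two productions N → α and N → β for the same non-terminal have FIRST(α) ∩ FIRST(β) ≠ ∅ (with ε ∈ FIRST of a nullable right-hand side, so two nullable alternatives also conflict).

Productions for B:
  B → b c: FIRST = { 'b' }
  B → c c e: FIRST = { 'c' }
Productions for C:
  C → ) c Y: FIRST = { ')' }
  C → ε: FIRST = { ε }
Y has only one production, so no FIRST/FIRST conflict is possible there.

All alternatives of each non-terminal have pairwise disjoint FIRST sets.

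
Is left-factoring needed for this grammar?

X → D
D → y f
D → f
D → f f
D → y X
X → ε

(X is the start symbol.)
Left-factoring is needed when two productions for the same non-terminal
share a common prefix on the right-hand side.

Productions for X:
  X → D
  X → ε
Productions for D:
  D → y f
  D → f
  D → f f
  D → y X

Found common prefix 'y' in productions for D
Found common prefix 'f' in productions for D

Answer: Yes, D has productions with common prefix 'y'; D has productions with common prefix 'f'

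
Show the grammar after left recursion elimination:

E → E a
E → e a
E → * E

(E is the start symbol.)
E is directly left-recursive. The standard transformation for
  A → A α₁ | ... | A α_m | β₁ | ... | β_n
is
  A  → β₁ A' | ... | β_n A'
  A' → α₁ A' | ... | α_m A' | ε

E → e a becomes E → e a E'
E → * E becomes E → * E E'
E → E a becomes E' → a E'
Add E' → ε

Resulting grammar:
E → e a E'
E → * E E'
E' → a E'
E' → ε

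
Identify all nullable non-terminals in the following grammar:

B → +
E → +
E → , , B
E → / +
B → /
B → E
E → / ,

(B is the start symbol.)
None

There are no ε-productions, so no non-terminal can derive ε.
No non-terminals are nullable.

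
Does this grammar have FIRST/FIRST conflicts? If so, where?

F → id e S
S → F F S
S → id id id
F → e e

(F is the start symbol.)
A FIRST/FIRST conflict occurs when two productions N → α and N → β for the same non-terminal have FIRST(α) ∩ FIRST(β) ≠ ∅ (with ε ∈ FIRST of a nullable right-hand side, so two nullable alternatives also conflict).

FIRST sets of the non-terminals at (or reachable through a nullable prefix from) the front of some alternative:
  FIRST(F) = { 'e', 'id' }

Productions for F:
  F → id e S: FIRST = { 'id' }
  F → e e: FIRST = { 'e' }
Productions for S:
  S → F F S: FIRST = { 'e', 'id' }
  S → id id id: FIRST = { 'id' }

Conflict for S: S → F F S and S → id id id
  Overlap: { 'id' }

Answer: Yes. S → F F S / S → id id id on { 'id' }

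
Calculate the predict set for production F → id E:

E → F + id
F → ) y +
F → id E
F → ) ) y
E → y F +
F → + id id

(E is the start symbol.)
PREDICT(F → id E) = (FIRST(RHS) \ {ε}) ∪ (FOLLOW(F) if ε ∈ FIRST(RHS), i.e. RHS ⇒* ε)
FIRST(id E) = { 'id' }
ε ∉ FIRST(id E), so FOLLOW(F) is not added.
PREDICT(F → id E) = { 'id' }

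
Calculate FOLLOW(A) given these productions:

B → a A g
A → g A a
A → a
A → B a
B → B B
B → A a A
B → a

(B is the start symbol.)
{ $, 'a', 'g' }

In B → a A g: A is followed by g, add FIRST(g) \ {ε} = { 'g' }
In A → g A a: A is followed by a, add FIRST(a) \ {ε} = { 'a' }
In B → A a A: A is followed by a A, add FIRST(a A) \ {ε} = { 'a' }
In B → A a A: A is at the end, add FOLLOW(B)

The FOLLOW sets referred to above (computed the same way, to a fixed point):
  FOLLOW(B) = { $, 'a', 'g' }

Taking the union: FOLLOW(A) = { $, 'a', 'g' }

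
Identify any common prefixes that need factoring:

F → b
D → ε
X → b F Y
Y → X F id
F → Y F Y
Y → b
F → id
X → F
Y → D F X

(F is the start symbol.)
No, left-factoring is not needed

Left-factoring is needed when two productions for the same non-terminal
share a common prefix on the right-hand side.

Productions for F:
  F → b
  F → Y F Y
  F → id
Productions for X:
  X → b F Y
  X → F
Productions for Y:
  Y → X F id
  Y → b
  Y → D F X

No common prefixes found.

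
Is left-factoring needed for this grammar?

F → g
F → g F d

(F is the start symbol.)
Left-factoring is needed when two productions for the same non-terminal
share a common prefix on the right-hand side.

Productions for F:
  F → g
  F → g F d

Found common prefix 'g' in productions for F

Answer: Yes, F has productions with common prefix 'g'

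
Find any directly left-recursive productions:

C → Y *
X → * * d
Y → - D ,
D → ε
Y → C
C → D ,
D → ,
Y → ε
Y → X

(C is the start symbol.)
C → Y *: starts with Y
X → * * d: starts with '*'
Y → - D ,: starts with '-'
D → ε: starts with ε
Y → C: starts with C
C → D ,: starts with D
D → ,: starts with ','
Y → ε: starts with ε
Y → X: starts with X

No direct left recursion found.

Answer: No direct left recursion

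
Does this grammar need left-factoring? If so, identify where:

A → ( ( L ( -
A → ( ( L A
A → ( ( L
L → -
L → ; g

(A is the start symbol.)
Left-factoring is needed when two productions for the same non-terminal
share a common prefix on the right-hand side.

Productions for A:
  A → ( ( L ( -
  A → ( ( L A
  A → ( ( L
Productions for L:
  L → -
  L → ; g

Found common prefix '( ( L' in productions for A

Answer: Yes, A has productions with common prefix '( ( L'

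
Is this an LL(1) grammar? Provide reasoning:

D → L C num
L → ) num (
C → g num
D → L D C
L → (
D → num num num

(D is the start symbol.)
Relevant sets:
  FIRST(L) = { '(', ')' }

For D:
  PREDICT(D → L C num) = { '(', ')' }
  PREDICT(D → L D C) = { '(', ')' }
  PREDICT(D → num num num) = { 'num' }
For L:
  PREDICT(L → ')' num '(') = { ')' }
  PREDICT(L → '(') = { '(' }
C has a single production, so nothing to check there.

Conflict found: Predict set conflict for D: { '(', ')' }
The grammar is NOT LL(1).

Answer: No. Predict set conflict for D: { '(', ')' }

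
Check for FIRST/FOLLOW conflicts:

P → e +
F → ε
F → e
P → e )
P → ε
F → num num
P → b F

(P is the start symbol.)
Nullable non-terminals: F, P.

F: nullable alternative(s) F → ε; FOLLOW(F) = { $ }
  F → ε: FIRST \ {ε} = { } — this is the only nullable alternative, skip
  F → e: FIRST \ {ε} = { 'e' } — disjoint from FOLLOW(F)
  F → num num: FIRST \ {ε} = { 'num' } — disjoint from FOLLOW(F)

P: nullable alternative(s) P → ε; FOLLOW(P) = { $ }
  P → e +: FIRST \ {ε} = { 'e' } — disjoint from FOLLOW(P)
  P → e ): FIRST \ {ε} = { 'e' } — disjoint from FOLLOW(P)
  P → ε: FIRST \ {ε} = { } — this is the only nullable alternative, skip
  P → b F: FIRST \ {ε} = { 'b' } — disjoint from FOLLOW(P)

No FIRST/FOLLOW conflicts found.

Answer: No FIRST/FOLLOW conflicts.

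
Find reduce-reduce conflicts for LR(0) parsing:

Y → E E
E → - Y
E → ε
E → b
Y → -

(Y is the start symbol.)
Augment with Y' → Y and build the canonical LR(0) collection (I0 = CLOSURE({[Y' → . Y]}), then GOTO on every symbol after a dot until no new states appear). It has 8 states:
  I0: { [E → . - Y], [E → . b], [E → .], [Y → . -], [Y → . E E], [Y' → . Y] }  — shift, reduce
  I1: { [E → - . Y], [E → . - Y], [E → . b], [E → .], [Y → - .], [Y → . -], [Y → . E E] }  — shift, 2 reduces
  I2: { [E → . - Y], [E → . b], [E → .], [Y → E . E] }  — shift, reduce
  I3: { [Y' → Y .] }  — accept
  I4: { [E → b .] }  — reduce
  I5: { [E → - . Y], [E → . - Y], [E → . b], [E → .], [Y → . -], [Y → . E E] }  — shift, reduce
  I6: { [Y → E E .] }  — reduce
  I7: { [E → - Y .] }  — reduce

I1 contains complete items [E → .], [Y → - .] — reduce-reduce conflict.

Answer: Yes — I1: [E → .] vs [Y → - .]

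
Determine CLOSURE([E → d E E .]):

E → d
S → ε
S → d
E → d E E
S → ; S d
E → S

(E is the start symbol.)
To compute CLOSURE, for each item [A → α.Bβ] where B is a non-terminal, add [B → .γ] for all productions B → γ; repeat for the newly added items until nothing changes.

Start with: [E → d E E .]
The dot is at the end, so nothing is added.

CLOSURE = { [E → d E E .] }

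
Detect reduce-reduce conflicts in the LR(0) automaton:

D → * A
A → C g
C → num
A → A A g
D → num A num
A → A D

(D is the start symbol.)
A reduce-reduce conflict occurs when an LR(0) state has two complete items [A → α .] and [B → β .] — both call for a reduction, and with no lookahead the parser cannot choose between them.

Augment with D' → D and build the canonical LR(0) collection (I0 = CLOSURE({[D' → . D]}), then GOTO on every symbol after a dot until no new states appear). It has 14 states:
  I0: { [D → . * A], [D → . num A num], [D' → . D] }  — shift
  I1: { [A → . A A g], [A → . A D], [A → . C g], [C → . num], [D → * . A] }  — shift
  I2: { [D' → D .] }  — accept
  I3: { [A → . A A g], [A → . A D], [A → . C g], [C → . num], [D → num . A num] }  — shift
  I4: { [A → . A A g], [A → . A D], [A → . C g], [A → A . A g], [A → A . D], [C → . num], [D → . * A], [D → . num A num], [D → num A . num] }  — shift
  I5: { [A → C . g] }  — shift
  I6: { [C → num .] }  — reduce
  I7: { [A → C g .] }  — reduce
  I8: { [A → . A A g], [A → . A D], [A → . C g], [A → A . A g], [A → A . D], [A → A A . g], [C → . num], [D → . * A], [D → . num A num] }  — shift
  I9: { [A → A D .] }  — reduce
  I10: { [A → . A A g], [A → . A D], [A → . C g], [C → . num], [C → num .], [D → num . A num], [D → num A num .] }  — shift, 2 reduces
  I11: { [A → A A g .] }  — reduce
  I12: { [A → . A A g], [A → . A D], [A → . C g], [C → . num], [C → num .], [D → num . A num] }  — shift, reduce
  I13: { [A → . A A g], [A → . A D], [A → . C g], [A → A . A g], [A → A . D], [C → . num], [D → * A .], [D → . * A], [D → . num A num] }  — shift, reduce

I10 contains complete items [C → num .], [D → num A num .] — reduce-reduce conflict.

Answer: Yes — I10: [C → num .] vs [D → num A num .]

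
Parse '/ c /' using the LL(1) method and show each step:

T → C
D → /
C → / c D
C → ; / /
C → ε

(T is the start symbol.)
Stack is shown with the top on the left.

Stack    Input    Action
------------------------
T $      / c / $  output T → C
C $      / c / $  output C → / c D
/ c D $  / c / $  match '/'
c D $    c / $    match 'c'
D $      / $      output D → /
/ $      / $      match '/'
$        $        accept

The string is accepted.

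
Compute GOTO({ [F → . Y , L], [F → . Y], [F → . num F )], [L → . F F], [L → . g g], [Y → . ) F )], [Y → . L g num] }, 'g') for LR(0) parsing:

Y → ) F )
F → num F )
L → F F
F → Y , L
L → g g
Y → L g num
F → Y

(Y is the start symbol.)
GOTO(I, 'g') = CLOSURE({ [A → αX.β] : [A → α.Xβ] ∈ I, X = 'g' })

Items with dot before 'g', with the dot advanced:
  [L → . g g] → [L → g . g]
Closure adds nothing (no advanced item has the dot before a non-terminal).

GOTO = { [L → g . g] }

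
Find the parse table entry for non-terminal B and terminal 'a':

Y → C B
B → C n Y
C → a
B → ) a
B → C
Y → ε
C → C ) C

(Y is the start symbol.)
To find M[B, 'a'], we find productions for B where 'a' is in the predict set (PREDICT(N → α) = (FIRST(α) \ {ε}) ∪ (FOLLOW(N) if α ⇒* ε)).

Relevant sets:
  FIRST(C) = { 'a' }

B → C n Y: PREDICT = { 'a' }
  'a' is in predict set, so this production goes in M[B, 'a']
B → ) a: PREDICT = { ')' }
B → C: PREDICT = { 'a' }
  'a' is in predict set, so this production goes in M[B, 'a']

M[B, 'a'] = B → C n Y, B → C  (a multiply-defined cell — the grammar is not LL(1))

Answer: B → C n Y, B → C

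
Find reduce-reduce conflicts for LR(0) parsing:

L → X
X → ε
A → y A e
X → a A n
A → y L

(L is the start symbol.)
No reduce-reduce conflicts

A reduce-reduce conflict occurs when an LR(0) state has two complete items [A → α .] and [B → β .] — both call for a reduction, and with no lookahead the parser cannot choose between them.

Augment with L' → L and build the canonical LR(0) collection (I0 = CLOSURE({[L' → . L]}), then GOTO on every symbol after a dot until no new states appear). It has 10 states:
  I0: { [L → . X], [L' → . L], [X → . a A n], [X → .] }  — shift, reduce
  I1: { [L' → L .] }  — accept
  I2: { [L → X .] }  — reduce
  I3: { [A → . y A e], [A → . y L], [X → a . A n] }  — shift
  I4: { [X → a A . n] }  — shift
  I5: { [A → . y A e], [A → . y L], [A → y . A e], [A → y . L], [L → . X], [X → . a A n], [X → .] }  — shift, reduce
  I6: { [A → y A . e] }  — shift
  I7: { [A → y L .] }  — reduce
  I8: { [A → y A e .] }  — reduce
  I9: { [X → a A n .] }  — reduce

No state contains more than one complete item.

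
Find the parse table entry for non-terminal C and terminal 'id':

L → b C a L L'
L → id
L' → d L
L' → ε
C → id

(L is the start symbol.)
To find M[C, 'id'], we find productions for C where 'id' is in the predict set (PREDICT(N → α) = (FIRST(α) \ {ε}) ∪ (FOLLOW(N) if α ⇒* ε)).

C → id: PREDICT = { 'id' }
  'id' is in predict set, so this production goes in M[C, 'id']

M[C, 'id'] = C → id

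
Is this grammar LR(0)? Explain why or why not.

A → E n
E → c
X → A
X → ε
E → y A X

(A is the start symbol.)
A grammar is LR(0) if no state in the canonical LR(0) collection has:
  - both a shift item (dot before a terminal) and a complete item (shift-reduce conflict), or
  - two or more complete items (reduce-reduce conflict; the accept item [A' → A .] counts as a complete item here).

Augment with A' → A and build the canonical LR(0) collection (I0 = CLOSURE({[A' → . A]}), then GOTO on every symbol after a dot until no new states appear). It has 9 states:
  I0: { [A → . E n], [A' → . A], [E → . c], [E → . y A X] }  — shift
  I1: { [A' → A .] }  — accept
  I2: { [A → E . n] }  — shift
  I3: { [E → c .] }  — reduce
  I4: { [A → . E n], [E → . c], [E → . y A X], [E → y . A X] }  — shift
  I5: { [A → . E n], [E → . c], [E → . y A X], [E → y A . X], [X → . A], [X → .] }  — shift, reduce
  I6: { [X → A .] }  — reduce
  I7: { [E → y A X .] }  — reduce
  I8: { [A → E n .] }  — reduce

Conflict in state I5:
  Shift-reduce conflict between [X → .] and [E → . c]
So the grammar is NOT LR(0).

Answer: No. Shift-reduce conflict between [X → .] and [E → . c]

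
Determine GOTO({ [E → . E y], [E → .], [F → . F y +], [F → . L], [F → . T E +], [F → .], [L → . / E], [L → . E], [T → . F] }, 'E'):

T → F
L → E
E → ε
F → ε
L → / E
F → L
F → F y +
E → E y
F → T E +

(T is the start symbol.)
GOTO(I, 'E') = CLOSURE({ [A → αX.β] : [A → α.Xβ] ∈ I, X = 'E' })

Items with dot before 'E', with the dot advanced:
  [E → . E y] → [E → E . y]
  [L → . E] → [L → E .]
Closure adds nothing (no advanced item has the dot before a non-terminal).

GOTO = { [E → E . y], [L → E .] }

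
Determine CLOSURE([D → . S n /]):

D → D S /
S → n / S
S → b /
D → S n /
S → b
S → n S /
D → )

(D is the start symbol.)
Start with: [D → . S n /]
  [D → . S n /] has the dot before S: add [S → . n / S], [S → . b /], [S → . b], [S → . n S /]
No further items can be added.

CLOSURE = { [D → . S n /], [S → . b /], [S → . b], [S → . n / S], [S → . n S /] }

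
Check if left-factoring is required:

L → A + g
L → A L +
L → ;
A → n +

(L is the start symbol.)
Yes, L has productions with common prefix 'A'

Left-factoring is needed when two productions for the same non-terminal
share a common prefix on the right-hand side.

Productions for L:
  L → A + g
  L → A L +
  L → ;

Found common prefix 'A' in productions for L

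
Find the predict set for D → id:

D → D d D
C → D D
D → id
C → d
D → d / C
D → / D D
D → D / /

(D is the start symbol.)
PREDICT(D → id) = (FIRST(RHS) \ {ε}) ∪ (FOLLOW(D) if ε ∈ FIRST(RHS), i.e. RHS ⇒* ε)
FIRST(id) = { 'id' }
ε ∉ FIRST(id), so FOLLOW(D) is not added.
PREDICT(D → id) = { 'id' }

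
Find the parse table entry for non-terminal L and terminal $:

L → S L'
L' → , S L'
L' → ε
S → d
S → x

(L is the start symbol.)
Empty (error entry)

To find M[L, $], we find productions for L where $ is in the predict set (PREDICT(N → α) = (FIRST(α) \ {ε}) ∪ (FOLLOW(N) if α ⇒* ε)).

Relevant sets:
  FIRST(S) = { 'd', 'x' }

L → S L': PREDICT = { 'd', 'x' }

M[L, $] is empty (no production applies)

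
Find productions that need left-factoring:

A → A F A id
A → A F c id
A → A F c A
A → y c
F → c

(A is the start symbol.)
Yes, A has productions with common prefix 'A F'

Left-factoring is needed when two productions for the same non-terminal
share a common prefix on the right-hand side.

Productions for A:
  A → A F A id
  A → A F c id
  A → A F c A
  A → y c

Found common prefix 'A F' in productions for A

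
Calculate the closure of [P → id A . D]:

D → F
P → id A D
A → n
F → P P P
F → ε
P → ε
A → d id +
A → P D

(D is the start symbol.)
To compute CLOSURE, for each item [A → α.Bβ] where B is a non-terminal, add [B → .γ] for all productions B → γ; repeat for the newly added items until nothing changes.

Start with: [P → id A . D]
  [P → id A . D] has the dot before D: add [D → . F]
  [D → . F] has the dot before F: add [F → . P P P], [F → .]
  [F → . P P P] has the dot before P: add [P → . id A D], [P → .]
No further items can be added.

CLOSURE = { [D → . F], [F → . P P P], [F → .], [P → . id A D], [P → .], [P → id A . D] }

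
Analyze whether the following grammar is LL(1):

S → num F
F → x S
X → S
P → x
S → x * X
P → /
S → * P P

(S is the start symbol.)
Yes, the grammar is LL(1).

A grammar is LL(1) if for each non-terminal N with multiple productions, the predict sets of those productions are pairwise disjoint, where PREDICT(N → α) = (FIRST(α) \ {ε}) ∪ (FOLLOW(N) if α ⇒* ε).

For S:
  PREDICT(S → num F) = { 'num' }
  PREDICT(S → x '*' X) = { 'x' }
  PREDICT(S → '*' P P) = { '*' }
For P:
  PREDICT(P → x) = { 'x' }
  PREDICT(P → '/') = { '/' }
F, X have a single production, so nothing to check there.

All predict sets are disjoint. The grammar IS LL(1).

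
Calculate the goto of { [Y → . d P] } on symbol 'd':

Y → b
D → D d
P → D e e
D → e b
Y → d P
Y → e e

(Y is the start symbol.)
{ [D → . D d], [D → . e b], [P → . D e e], [Y → d . P] }

GOTO(I, 'd') = CLOSURE({ [A → αX.β] : [A → α.Xβ] ∈ I, X = 'd' })

Items with dot before 'd', with the dot advanced:
  [Y → . d P] → [Y → d . P]
Closure of the advanced items:
  [Y → d . P] has the dot before P: add [P → . D e e]
  [P → . D e e] has the dot before D: add [D → . D d], [D → . e b]

GOTO = { [D → . D d], [D → . e b], [P → . D e e], [Y → d . P] }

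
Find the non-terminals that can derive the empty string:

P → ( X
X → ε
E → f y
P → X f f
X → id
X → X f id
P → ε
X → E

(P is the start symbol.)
ε-productions: X → ε, P → ε
So X, P are immediately nullable.
No further non-terminal can be added: every production for the remaining non-terminals contains a terminal or a non-nullable non-terminal.
Nullable = { 'P', 'X' }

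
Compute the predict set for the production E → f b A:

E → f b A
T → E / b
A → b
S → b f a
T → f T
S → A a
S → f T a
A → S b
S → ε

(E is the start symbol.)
PREDICT(E → f b A) = (FIRST(RHS) \ {ε}) ∪ (FOLLOW(E) if ε ∈ FIRST(RHS), i.e. RHS ⇒* ε)
FIRST(f b A) = { 'f' }
ε ∉ FIRST(f b A), so FOLLOW(E) is not added.
PREDICT(E → f b A) = { 'f' }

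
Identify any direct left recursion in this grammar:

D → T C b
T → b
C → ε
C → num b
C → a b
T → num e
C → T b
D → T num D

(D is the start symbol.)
Direct left recursion occurs when N → N α for some non-terminal N (the right-hand side begins with the left-hand side itself).

D → T C b: starts with T
T → b: starts with b
C → ε: starts with ε
C → num b: starts with num
C → a b: starts with a
T → num e: starts with num
C → T b: starts with T
D → T num D: starts with T

No direct left recursion found.

Answer: No direct left recursion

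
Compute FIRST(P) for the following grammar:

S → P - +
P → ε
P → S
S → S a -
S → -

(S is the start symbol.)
FIRST sets of the other non-terminals involved (by the same procedure, iterated to a fixed point):
  FIRST(S) = { '-' }

From P → ε:
  - ε-production, so ε ∈ FIRST(P)
From P → S:
  - S is a non-terminal: add FIRST(S) \ {ε} = { '-' }
    S is not nullable, so stop

Collecting: FIRST(P) = { '-', ε }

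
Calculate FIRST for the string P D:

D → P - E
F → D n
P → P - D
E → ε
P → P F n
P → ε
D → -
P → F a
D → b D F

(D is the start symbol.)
FIRST sets of the non-terminals involved (from the grammar, by fixed-point iteration):
  FIRST(P) = { '-', 'b', ε }
  FIRST(D) = { '-', 'b' }

To compute FIRST(P D), process the symbols left to right:
Symbol P is a non-terminal. Add FIRST(P) \ {ε} = { '-', 'b' }
P is nullable (ε ∈ FIRST(P)), continue to the next symbol.
Symbol D is a non-terminal. Add FIRST(D) \ {ε} = { '-', 'b' }
D is not nullable (ε ∉ FIRST(D)), so stop here.
FIRST(P D) = { '-', 'b' }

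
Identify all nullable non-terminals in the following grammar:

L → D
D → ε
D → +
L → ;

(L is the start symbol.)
ε-productions: D → ε
So D is immediately nullable.
L → D: every symbol on the right is nullable, so L is nullable too.
Every non-terminal is now nullable.
Nullable = { 'D', 'L' }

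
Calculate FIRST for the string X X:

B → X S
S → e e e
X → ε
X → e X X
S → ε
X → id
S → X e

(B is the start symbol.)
{ 'e', 'id', ε }

FIRST sets of the non-terminals involved (from the grammar, by fixed-point iteration):
  FIRST(X) = { 'e', 'id', ε }

To compute FIRST(X X), process the symbols left to right:
Symbol X is a non-terminal. Add FIRST(X) \ {ε} = { 'e', 'id' }
X is nullable (ε ∈ FIRST(X)), continue to the next symbol.
Symbol X is a non-terminal. Add FIRST(X) \ {ε} = { 'e', 'id' }
X is nullable (ε ∈ FIRST(X)), continue to the next symbol.
All symbols are nullable, so ε is in the result.
FIRST(X X) = { 'e', 'id', ε }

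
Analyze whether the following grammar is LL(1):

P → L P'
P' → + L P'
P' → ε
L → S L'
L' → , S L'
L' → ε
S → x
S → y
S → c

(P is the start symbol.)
Yes, the grammar is LL(1).

A grammar is LL(1) if for each non-terminal N with multiple productions, the predict sets of those productions are pairwise disjoint, where PREDICT(N → α) = (FIRST(α) \ {ε}) ∪ (FOLLOW(N) if α ⇒* ε).

Relevant sets:
  FOLLOW(P') = { $ }
  FOLLOW(L') = { $, '+' }

For P':
  PREDICT(P' → '+' L P') = { '+' }
  PREDICT(P' → ε) = { $ }
For L':
  PREDICT(L' → ',' S L') = { ',' }
  PREDICT(L' → ε) = { $, '+' }
For S:
  PREDICT(S → x) = { 'x' }
  PREDICT(S → y) = { 'y' }
  PREDICT(S → c) = { 'c' }
P, L have a single production, so nothing to check there.

All predict sets are disjoint. The grammar IS LL(1).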